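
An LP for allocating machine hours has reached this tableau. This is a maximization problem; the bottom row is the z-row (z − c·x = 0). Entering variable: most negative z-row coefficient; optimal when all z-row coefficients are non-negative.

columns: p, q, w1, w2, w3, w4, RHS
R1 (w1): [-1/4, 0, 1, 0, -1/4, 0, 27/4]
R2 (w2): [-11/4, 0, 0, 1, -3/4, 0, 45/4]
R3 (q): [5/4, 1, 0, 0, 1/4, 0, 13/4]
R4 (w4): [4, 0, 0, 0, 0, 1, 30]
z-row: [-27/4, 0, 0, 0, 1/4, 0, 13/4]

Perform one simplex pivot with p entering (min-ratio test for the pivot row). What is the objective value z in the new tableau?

Ratio test on column p — row 1: entry -1/4 ≤ 0; row 2: entry -11/4 ≤ 0; row 3: (13/4)/(5/4) = 13/5; row 4: 30/4 = 15/2. Minimum is 13/5 at row 3 (q leaves); pivot element 5/4.
Pivot on row 3; the z-row RHS becomes 13/4 − (-27/4)·(13/5) = 104/5.

104/5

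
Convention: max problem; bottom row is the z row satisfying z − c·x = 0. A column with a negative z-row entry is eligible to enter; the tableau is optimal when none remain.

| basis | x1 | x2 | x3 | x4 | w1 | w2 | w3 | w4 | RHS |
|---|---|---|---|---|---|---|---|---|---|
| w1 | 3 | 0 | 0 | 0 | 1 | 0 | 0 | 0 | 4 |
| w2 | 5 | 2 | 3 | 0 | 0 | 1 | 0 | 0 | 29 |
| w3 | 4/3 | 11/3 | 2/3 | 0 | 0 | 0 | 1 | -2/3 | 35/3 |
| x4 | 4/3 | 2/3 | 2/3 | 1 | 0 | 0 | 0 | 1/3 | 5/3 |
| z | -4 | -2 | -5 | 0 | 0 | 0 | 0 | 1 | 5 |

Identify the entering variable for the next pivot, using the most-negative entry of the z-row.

x3

Negative z-row entries: x1: -4, x2: -2, x3: -5.
The most negative is -5 in column x3, so x3 enters.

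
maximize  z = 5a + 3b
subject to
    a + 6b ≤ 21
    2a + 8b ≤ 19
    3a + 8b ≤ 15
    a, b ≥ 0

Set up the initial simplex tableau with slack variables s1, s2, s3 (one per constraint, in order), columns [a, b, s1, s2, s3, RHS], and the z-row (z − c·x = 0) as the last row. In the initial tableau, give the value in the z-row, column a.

The z-row carries the negated objective coefficients: the a entry is -5.

-5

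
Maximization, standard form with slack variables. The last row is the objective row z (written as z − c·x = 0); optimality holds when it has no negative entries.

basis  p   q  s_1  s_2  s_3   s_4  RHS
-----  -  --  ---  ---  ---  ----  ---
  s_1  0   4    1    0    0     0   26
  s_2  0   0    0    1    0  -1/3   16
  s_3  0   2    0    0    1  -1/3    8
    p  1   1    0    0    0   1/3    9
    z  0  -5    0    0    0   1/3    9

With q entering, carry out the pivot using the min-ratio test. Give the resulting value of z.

Ratio test on column q — row 1: 26/4 = 13/2; row 2: entry 0 ≤ 0; row 3: 8/2 = 4; row 4: 9/1 = 9. Minimum is 4 at row 3 (s_3 leaves); pivot element 2.
Pivot on row 3; the z-row RHS becomes 9 − (-5)·4 = 29.

29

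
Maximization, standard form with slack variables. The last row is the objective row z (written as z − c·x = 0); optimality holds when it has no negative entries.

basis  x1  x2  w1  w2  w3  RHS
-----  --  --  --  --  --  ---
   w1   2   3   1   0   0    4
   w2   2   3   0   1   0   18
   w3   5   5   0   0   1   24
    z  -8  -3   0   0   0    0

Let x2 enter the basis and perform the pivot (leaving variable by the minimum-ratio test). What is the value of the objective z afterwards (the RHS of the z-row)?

Ratio test on column x2 — row 1: 4/3 = 4/3; row 2: 18/3 = 6; row 3: 24/5 = 24/5. Minimum is 4/3 at row 1 (w1 leaves); pivot element 3.
Pivot on row 1; the z-row RHS becomes 0 − (-3)·(4/3) = 4.

4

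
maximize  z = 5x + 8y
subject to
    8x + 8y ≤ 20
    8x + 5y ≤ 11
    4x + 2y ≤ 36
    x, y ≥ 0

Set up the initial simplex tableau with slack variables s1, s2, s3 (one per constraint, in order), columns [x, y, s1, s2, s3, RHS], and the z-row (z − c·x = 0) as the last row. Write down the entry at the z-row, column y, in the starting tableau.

The z-row carries the negated objective coefficients: the y entry is -8.

-8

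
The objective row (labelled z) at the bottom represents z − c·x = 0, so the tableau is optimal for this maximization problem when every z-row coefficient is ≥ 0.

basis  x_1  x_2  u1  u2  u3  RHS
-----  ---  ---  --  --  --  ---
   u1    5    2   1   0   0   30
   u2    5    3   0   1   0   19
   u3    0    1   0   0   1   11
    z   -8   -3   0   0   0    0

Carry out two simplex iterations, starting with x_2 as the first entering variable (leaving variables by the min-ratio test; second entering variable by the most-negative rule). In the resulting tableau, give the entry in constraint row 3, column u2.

Ratio test on column x_2 — row 1: 30/2 = 15; row 2: 19/3 = 19/3; row 3: 11/1 = 11. Minimum is 19/3 at row 2 (u2 leaves); pivot element 3.
Divide row 2 by 3; eliminate column x_2 from the other rows.
Second iteration: most negative z-row entry is -3 in column x_1, so x_1 enters.
Ratio test on column x_1 — row 1: (52/3)/(5/3) = 52/5; row 2: (19/3)/(5/3) = 19/5; row 3: entry -5/3 ≤ 0. Minimum is 19/5 at row 2 (x_2 leaves); pivot element 5/3.
Divide row 2 by 5/3; eliminate column x_1 from the other rows.
After both pivots, the entry at constraint row 3, column u2 is 0.

0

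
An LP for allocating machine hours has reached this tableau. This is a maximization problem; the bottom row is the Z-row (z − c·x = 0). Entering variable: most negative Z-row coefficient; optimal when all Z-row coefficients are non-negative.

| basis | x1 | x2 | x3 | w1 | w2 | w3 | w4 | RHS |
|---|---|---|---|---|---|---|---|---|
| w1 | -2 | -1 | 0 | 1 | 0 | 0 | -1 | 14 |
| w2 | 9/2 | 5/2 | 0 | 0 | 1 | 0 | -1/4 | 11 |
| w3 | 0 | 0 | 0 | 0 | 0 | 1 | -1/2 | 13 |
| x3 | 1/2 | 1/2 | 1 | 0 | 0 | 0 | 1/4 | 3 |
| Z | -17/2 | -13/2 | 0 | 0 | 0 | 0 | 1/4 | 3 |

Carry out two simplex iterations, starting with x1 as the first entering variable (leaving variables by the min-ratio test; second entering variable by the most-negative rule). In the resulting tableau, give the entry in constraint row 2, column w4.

-1/10

Ratio test on column x1 — row 1: entry -2 ≤ 0; row 2: 11/(9/2) = 22/9; row 3: entry 0 ≤ 0; row 4: 3/(1/2) = 6. Minimum is 22/9 at row 2 (w2 leaves); pivot element 9/2.
Divide row 2 by 9/2; eliminate column x1 from the other rows.
Second iteration: most negative Z-row entry is -16/9 in column x2, so x2 enters.
Ratio test on column x2 — row 1: (170/9)/(1/9) = 170; row 2: (22/9)/(5/9) = 22/5; row 3: entry 0 ≤ 0; row 4: (16/9)/(2/9) = 8. Minimum is 22/5 at row 2 (x1 leaves); pivot element 5/9.
Divide row 2 by 5/9; eliminate column x2 from the other rows.
After both pivots, the entry at constraint row 2, column w4 is -1/10.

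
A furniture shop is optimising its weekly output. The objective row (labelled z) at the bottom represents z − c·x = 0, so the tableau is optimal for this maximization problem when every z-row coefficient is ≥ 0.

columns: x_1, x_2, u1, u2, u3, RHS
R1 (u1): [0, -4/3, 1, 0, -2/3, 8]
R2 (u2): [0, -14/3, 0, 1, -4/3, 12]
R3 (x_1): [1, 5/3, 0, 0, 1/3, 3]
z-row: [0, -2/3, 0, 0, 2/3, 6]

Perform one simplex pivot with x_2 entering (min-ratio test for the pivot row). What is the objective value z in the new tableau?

Ratio test on column x_2 — row 1: entry -4/3 ≤ 0; row 2: entry -14/3 ≤ 0; row 3: 3/(5/3) = 9/5. Minimum is 9/5 at row 3 (x_1 leaves); pivot element 5/3.
Pivot on row 3; the z-row RHS becomes 6 − (-2/3)·(9/5) = 36/5.

36/5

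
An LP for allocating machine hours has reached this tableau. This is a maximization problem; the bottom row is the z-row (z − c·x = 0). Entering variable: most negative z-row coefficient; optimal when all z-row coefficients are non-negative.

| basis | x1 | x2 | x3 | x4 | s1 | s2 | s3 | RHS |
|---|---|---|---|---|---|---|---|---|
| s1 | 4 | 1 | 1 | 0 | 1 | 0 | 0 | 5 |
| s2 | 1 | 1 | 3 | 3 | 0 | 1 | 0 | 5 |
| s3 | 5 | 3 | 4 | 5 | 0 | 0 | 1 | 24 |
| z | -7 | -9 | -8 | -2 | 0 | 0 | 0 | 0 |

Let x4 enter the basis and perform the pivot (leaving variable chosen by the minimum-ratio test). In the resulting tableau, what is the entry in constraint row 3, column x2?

Ratio test on column x4 — row 1: entry 0 ≤ 0; row 2: 5/3 = 5/3; row 3: 24/5 = 24/5. Minimum is 5/3 at row 2 (s2 leaves); pivot element 3.
Divide row 2 by 3; eliminate column x4 from the other rows.
Row 3 update in column x2: 3 − 5·(1/3) = 4/3.

4/3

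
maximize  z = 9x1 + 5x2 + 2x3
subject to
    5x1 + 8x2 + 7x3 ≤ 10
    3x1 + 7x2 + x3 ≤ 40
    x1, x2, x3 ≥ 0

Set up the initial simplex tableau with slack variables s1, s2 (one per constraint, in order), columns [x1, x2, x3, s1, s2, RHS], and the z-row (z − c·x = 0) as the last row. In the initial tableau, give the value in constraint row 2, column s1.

0

Slack s1 belongs to constraint 1; its column is the unit vector e_1, so the entry in row 2 is 0.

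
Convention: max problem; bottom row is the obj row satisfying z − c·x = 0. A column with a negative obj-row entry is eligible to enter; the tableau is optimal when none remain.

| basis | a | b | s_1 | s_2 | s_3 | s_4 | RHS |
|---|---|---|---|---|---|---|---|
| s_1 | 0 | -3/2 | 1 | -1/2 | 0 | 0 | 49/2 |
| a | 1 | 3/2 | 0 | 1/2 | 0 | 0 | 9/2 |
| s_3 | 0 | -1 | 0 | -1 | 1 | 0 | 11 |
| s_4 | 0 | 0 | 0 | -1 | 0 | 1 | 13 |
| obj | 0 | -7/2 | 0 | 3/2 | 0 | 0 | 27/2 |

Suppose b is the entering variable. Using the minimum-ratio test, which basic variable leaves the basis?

Column b entries and ratios — s_1: -3/2 ≤ 0, skip; a: (9/2)/(3/2) = 3; s_3: -1 ≤ 0, skip; s_4: 0 ≤ 0, skip.
Smallest ratio is 3 in the row of a, so a leaves.

a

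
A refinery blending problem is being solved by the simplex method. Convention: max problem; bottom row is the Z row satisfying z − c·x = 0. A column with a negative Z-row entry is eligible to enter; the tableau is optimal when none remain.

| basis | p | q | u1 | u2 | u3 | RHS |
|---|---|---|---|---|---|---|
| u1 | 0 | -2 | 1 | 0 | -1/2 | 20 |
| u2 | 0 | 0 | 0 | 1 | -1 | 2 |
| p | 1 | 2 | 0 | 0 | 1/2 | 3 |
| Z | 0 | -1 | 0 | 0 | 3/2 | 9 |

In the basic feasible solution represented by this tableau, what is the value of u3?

0

u3 is not in the basis, so in the current basic feasible solution u3 = 0.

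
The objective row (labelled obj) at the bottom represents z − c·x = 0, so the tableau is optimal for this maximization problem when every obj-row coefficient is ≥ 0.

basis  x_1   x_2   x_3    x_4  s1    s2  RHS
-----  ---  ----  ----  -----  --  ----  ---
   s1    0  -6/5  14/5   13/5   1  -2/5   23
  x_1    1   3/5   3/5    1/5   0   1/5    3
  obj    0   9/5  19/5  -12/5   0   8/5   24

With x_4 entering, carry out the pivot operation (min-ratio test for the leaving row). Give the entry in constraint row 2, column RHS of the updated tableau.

16/13

Ratio test on column x_4 — row 1: 23/(13/5) = 115/13; row 2: 3/(1/5) = 15. Minimum is 115/13 at row 1 (s1 leaves); pivot element 13/5.
Divide row 1 by 13/5; eliminate column x_4 from the other rows.
Row 2 update in column RHS: 3 − (1/5)·(115/13) = 16/13.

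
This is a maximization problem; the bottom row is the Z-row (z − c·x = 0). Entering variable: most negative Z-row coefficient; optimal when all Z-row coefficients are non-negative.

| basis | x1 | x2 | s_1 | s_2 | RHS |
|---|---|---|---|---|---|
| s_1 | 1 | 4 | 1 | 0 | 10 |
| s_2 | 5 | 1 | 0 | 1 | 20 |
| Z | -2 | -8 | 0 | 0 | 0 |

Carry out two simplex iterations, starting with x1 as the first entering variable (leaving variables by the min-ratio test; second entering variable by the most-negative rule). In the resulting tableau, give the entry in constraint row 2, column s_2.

4/19

Ratio test on column x1 — row 1: 10/1 = 10; row 2: 20/5 = 4. Minimum is 4 at row 2 (s_2 leaves); pivot element 5.
Divide row 2 by 5; eliminate column x1 from the other rows.
Second iteration: most negative Z-row entry is -38/5 in column x2, so x2 enters.
Ratio test on column x2 — row 1: 6/(19/5) = 30/19; row 2: 4/(1/5) = 20. Minimum is 30/19 at row 1 (s_1 leaves); pivot element 19/5.
Divide row 1 by 19/5; eliminate column x2 from the other rows.
After both pivots, the entry at constraint row 2, column s_2 is 4/19.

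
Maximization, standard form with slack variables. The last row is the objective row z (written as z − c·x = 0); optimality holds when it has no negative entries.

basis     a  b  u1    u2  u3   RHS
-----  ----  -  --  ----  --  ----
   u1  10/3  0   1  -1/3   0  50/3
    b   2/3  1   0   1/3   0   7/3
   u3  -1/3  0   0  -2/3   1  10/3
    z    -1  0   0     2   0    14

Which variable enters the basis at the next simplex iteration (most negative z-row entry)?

a

Negative z-row entries: a: -1.
The most negative is -1 in column a, so a enters.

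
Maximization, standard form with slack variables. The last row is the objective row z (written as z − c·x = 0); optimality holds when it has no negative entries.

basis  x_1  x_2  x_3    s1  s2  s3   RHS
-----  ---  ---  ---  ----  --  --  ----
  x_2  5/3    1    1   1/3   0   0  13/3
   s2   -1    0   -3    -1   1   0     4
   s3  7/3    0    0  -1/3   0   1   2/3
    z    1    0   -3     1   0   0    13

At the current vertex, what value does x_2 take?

13/3

x_2 is basic (row 1); its value is the RHS of that row, 13/3.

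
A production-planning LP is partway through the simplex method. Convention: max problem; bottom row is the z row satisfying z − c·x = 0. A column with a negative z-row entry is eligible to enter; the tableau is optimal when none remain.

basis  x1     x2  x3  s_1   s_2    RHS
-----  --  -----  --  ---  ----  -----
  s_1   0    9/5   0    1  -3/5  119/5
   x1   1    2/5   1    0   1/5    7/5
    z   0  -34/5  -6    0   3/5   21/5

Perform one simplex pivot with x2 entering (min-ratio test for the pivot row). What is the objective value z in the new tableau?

Ratio test on column x2 — row 1: (119/5)/(9/5) = 119/9; row 2: (7/5)/(2/5) = 7/2. Minimum is 7/2 at row 2 (x1 leaves); pivot element 2/5.
Pivot on row 2; the z-row RHS becomes 21/5 − (-34/5)·(7/2) = 28.

28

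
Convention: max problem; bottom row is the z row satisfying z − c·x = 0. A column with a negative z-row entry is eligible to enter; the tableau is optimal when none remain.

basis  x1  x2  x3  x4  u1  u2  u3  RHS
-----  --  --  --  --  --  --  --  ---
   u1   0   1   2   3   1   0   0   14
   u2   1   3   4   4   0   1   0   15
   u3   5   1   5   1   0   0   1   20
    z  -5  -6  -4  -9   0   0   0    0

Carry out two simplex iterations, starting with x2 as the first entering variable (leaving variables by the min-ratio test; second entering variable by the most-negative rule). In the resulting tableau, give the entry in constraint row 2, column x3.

Ratio test on column x2 — row 1: 14/1 = 14; row 2: 15/3 = 5; row 3: 20/1 = 20. Minimum is 5 at row 2 (u2 leaves); pivot element 3.
Divide row 2 by 3; eliminate column x2 from the other rows.
Second iteration: most negative z-row entry is -3 in column x1, so x1 enters.
Ratio test on column x1 — row 1: entry -1/3 ≤ 0; row 2: 5/(1/3) = 15; row 3: 15/(14/3) = 45/14. Minimum is 45/14 at row 3 (u3 leaves); pivot element 14/3.
Divide row 3 by 14/3; eliminate column x1 from the other rows.
After both pivots, the entry at constraint row 2, column x3 is 15/14.

15/14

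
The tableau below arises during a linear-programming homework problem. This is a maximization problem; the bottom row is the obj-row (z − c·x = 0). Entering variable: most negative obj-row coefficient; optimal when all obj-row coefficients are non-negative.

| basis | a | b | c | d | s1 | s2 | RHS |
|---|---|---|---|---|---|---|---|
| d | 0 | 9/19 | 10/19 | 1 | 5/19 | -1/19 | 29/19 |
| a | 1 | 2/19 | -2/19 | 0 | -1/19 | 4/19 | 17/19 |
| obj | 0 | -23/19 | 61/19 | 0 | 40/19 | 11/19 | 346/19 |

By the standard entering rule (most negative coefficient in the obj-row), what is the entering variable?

Negative obj-row entries: b: -23/19.
The most negative is -23/19 in column b, so b enters.

b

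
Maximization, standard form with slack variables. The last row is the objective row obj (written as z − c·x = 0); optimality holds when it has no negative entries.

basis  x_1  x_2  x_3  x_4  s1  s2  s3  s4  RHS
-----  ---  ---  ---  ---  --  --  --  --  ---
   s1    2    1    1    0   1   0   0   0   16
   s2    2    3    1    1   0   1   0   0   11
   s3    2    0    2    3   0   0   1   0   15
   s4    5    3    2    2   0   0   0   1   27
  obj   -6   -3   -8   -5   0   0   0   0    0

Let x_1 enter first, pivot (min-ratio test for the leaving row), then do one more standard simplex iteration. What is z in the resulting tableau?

38

Ratio test on column x_1 — row 1: 16/2 = 8; row 2: 11/2 = 11/2; row 3: 15/2 = 15/2; row 4: 27/5 = 27/5. Minimum is 27/5 at row 4 (s4 leaves); pivot element 5.
Pivot on row 4; the obj-row RHS becomes 0 − (-6)·(27/5) = 162/5.
Next entering variable (most negative obj-row entry -28/5): x_3.
Ratio test on column x_3 — row 1: (26/5)/(1/5) = 26; row 2: (1/5)/(1/5) = 1; row 3: (21/5)/(6/5) = 7/2; row 4: (27/5)/(2/5) = 27/2. Minimum is 1 at row 2 (s2 leaves); pivot element 1/5.
After the second pivot the obj-row RHS is 162/5 − (-28/5)·1 = 38.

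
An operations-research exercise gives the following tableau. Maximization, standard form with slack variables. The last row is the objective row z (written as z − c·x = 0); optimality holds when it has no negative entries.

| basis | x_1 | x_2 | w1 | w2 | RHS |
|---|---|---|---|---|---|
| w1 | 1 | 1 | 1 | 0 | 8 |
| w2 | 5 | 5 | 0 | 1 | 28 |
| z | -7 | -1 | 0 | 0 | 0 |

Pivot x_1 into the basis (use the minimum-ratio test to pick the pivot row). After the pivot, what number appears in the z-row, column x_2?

6

Ratio test on column x_1 — row 1: 8/1 = 8; row 2: 28/5 = 28/5. Minimum is 28/5 at row 2 (w2 leaves); pivot element 5.
Divide row 2 by 5; eliminate column x_1 from the other rows.
z-row update in column x_2: -1 − (-7)·1 = 6.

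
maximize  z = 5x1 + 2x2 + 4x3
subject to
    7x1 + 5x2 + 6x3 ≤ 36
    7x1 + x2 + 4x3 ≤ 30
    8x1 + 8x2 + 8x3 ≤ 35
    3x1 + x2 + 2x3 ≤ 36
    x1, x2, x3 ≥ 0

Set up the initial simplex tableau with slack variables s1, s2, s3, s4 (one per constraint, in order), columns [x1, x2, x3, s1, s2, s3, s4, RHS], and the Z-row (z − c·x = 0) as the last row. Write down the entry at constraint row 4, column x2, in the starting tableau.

Constraint 4 has coefficient 1 on x2.

1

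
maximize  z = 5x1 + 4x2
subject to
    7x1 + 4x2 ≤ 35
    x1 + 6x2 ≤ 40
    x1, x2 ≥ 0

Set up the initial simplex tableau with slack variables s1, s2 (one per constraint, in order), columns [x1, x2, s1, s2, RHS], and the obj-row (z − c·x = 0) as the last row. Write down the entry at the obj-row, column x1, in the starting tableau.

-5

The obj-row carries the negated objective coefficients: the x1 entry is -5.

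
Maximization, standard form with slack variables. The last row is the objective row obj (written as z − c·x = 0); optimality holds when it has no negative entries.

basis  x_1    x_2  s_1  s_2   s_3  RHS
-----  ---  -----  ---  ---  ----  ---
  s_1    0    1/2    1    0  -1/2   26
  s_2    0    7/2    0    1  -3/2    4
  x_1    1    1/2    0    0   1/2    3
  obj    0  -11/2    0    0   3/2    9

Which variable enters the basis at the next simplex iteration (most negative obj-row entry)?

x_2

Negative obj-row entries: x_2: -11/2.
The most negative is -11/2 in column x_2, so x_2 enters.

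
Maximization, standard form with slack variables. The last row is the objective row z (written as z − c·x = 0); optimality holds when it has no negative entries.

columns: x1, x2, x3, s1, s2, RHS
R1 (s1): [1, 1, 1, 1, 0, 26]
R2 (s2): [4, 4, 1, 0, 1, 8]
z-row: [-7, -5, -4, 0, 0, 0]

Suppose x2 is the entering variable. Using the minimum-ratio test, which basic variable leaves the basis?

s2

Column x2 entries and ratios — s1: 26/1 = 26; s2: 8/4 = 2.
Smallest ratio is 2 in the row of s2, so s2 leaves.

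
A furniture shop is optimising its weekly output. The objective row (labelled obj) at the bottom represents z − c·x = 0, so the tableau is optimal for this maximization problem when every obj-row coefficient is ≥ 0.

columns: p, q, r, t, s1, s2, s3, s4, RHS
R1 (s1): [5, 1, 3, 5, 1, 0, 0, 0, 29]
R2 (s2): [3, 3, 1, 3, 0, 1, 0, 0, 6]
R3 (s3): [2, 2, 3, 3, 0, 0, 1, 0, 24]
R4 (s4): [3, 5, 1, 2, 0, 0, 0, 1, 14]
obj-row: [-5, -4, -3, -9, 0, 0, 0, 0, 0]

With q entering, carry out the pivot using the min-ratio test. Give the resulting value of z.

8

Ratio test on column q — row 1: 29/1 = 29; row 2: 6/3 = 2; row 3: 24/2 = 12; row 4: 14/5 = 14/5. Minimum is 2 at row 2 (s2 leaves); pivot element 3.
Pivot on row 2; the obj-row RHS becomes 0 − (-4)·2 = 8.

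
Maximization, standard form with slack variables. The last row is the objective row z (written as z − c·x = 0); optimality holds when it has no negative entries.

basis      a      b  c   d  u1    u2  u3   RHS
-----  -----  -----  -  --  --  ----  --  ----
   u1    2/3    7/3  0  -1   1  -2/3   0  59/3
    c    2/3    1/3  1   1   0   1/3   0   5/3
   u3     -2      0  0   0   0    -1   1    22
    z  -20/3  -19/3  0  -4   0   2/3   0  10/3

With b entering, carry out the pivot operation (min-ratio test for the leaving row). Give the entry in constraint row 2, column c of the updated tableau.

Ratio test on column b — row 1: (59/3)/(7/3) = 59/7; row 2: (5/3)/(1/3) = 5; row 3: entry 0 ≤ 0. Minimum is 5 at row 2 (c leaves); pivot element 1/3.
Divide row 2 by 1/3; eliminate column b from the other rows.
In the new row 2, the c entry is the old entry divided by the pivot: 1/(1/3) = 3.

3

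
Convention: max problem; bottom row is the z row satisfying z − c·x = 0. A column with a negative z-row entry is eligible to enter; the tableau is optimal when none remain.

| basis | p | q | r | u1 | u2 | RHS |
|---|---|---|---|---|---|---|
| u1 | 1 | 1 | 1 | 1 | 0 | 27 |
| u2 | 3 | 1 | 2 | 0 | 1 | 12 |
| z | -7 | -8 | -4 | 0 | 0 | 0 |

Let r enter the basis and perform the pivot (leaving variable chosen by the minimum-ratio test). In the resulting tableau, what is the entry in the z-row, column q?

-6

Ratio test on column r — row 1: 27/1 = 27; row 2: 12/2 = 6. Minimum is 6 at row 2 (u2 leaves); pivot element 2.
Divide row 2 by 2; eliminate column r from the other rows.
z-row update in column q: -8 − (-4)·(1/2) = -6.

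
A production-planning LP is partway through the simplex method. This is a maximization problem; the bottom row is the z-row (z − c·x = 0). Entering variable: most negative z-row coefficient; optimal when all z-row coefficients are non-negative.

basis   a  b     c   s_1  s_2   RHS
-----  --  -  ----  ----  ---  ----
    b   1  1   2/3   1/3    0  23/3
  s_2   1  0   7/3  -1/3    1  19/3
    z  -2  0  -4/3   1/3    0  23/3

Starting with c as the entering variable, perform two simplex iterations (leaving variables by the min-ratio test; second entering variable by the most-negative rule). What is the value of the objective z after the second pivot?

Ratio test on column c — row 1: (23/3)/(2/3) = 23/2; row 2: (19/3)/(7/3) = 19/7. Minimum is 19/7 at row 2 (s_2 leaves); pivot element 7/3.
Pivot on row 2; the z-row RHS becomes 23/3 − (-4/3)·(19/7) = 79/7.
Next entering variable (most negative z-row entry -10/7): a.
Ratio test on column a — row 1: (41/7)/(5/7) = 41/5; row 2: (19/7)/(3/7) = 19/3. Minimum is 19/3 at row 2 (c leaves); pivot element 3/7.
After the second pivot the z-row RHS is 79/7 − (-10/7)·(19/3) = 61/3.

61/3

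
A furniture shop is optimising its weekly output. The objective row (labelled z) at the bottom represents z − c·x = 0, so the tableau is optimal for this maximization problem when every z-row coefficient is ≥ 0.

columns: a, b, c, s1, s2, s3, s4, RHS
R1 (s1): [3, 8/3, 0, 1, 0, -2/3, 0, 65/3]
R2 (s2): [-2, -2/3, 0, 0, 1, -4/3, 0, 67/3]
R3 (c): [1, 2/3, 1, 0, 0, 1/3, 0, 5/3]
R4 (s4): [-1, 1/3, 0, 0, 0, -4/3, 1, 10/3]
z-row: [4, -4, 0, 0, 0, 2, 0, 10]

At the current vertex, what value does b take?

0

b is not in the basis, so in the current basic feasible solution b = 0.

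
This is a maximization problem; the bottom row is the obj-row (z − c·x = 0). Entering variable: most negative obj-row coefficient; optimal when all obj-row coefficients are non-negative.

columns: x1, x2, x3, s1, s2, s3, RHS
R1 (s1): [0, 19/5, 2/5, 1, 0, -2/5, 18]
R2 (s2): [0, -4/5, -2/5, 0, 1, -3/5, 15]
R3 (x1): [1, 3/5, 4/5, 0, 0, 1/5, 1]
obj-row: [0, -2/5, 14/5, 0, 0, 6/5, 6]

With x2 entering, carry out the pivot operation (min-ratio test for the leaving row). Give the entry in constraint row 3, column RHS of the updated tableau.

5/3

Ratio test on column x2 — row 1: 18/(19/5) = 90/19; row 2: entry -4/5 ≤ 0; row 3: 1/(3/5) = 5/3. Minimum is 5/3 at row 3 (x1 leaves); pivot element 3/5.
Divide row 3 by 3/5; eliminate column x2 from the other rows.
In the new row 3, the RHS entry is the old entry divided by the pivot: 1/(3/5) = 5/3.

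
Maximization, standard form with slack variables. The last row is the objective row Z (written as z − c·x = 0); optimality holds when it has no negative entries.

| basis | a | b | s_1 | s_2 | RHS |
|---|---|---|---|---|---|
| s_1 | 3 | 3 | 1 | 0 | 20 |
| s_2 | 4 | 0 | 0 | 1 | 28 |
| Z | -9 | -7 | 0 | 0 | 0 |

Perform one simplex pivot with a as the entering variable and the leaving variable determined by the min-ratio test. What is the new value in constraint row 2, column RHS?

4/3

Ratio test on column a — row 1: 20/3 = 20/3; row 2: 28/4 = 7. Minimum is 20/3 at row 1 (s_1 leaves); pivot element 3.
Divide row 1 by 3; eliminate column a from the other rows.
Row 2 update in column RHS: 28 − 4·(20/3) = 4/3.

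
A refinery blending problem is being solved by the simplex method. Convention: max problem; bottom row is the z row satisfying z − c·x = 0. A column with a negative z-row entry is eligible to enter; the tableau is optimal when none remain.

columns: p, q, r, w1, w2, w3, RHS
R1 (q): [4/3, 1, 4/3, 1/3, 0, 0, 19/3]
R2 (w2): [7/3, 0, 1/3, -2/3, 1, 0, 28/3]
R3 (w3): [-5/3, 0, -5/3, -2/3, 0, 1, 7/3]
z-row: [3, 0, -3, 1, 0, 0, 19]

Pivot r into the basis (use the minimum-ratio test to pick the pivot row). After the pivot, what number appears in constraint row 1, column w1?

1/4

Ratio test on column r — row 1: (19/3)/(4/3) = 19/4; row 2: (28/3)/(1/3) = 28; row 3: entry -5/3 ≤ 0. Minimum is 19/4 at row 1 (q leaves); pivot element 4/3.
Divide row 1 by 4/3; eliminate column r from the other rows.
In the new row 1, the w1 entry is the old entry divided by the pivot: (1/3)/(4/3) = 1/4.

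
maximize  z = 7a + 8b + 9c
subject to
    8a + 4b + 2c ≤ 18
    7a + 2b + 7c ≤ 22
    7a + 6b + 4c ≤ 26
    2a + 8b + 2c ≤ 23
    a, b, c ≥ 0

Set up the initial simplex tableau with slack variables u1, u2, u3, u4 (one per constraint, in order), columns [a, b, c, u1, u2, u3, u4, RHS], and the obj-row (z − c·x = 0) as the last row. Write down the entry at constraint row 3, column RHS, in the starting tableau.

The RHS of constraint 3 is b_3 = 26.

26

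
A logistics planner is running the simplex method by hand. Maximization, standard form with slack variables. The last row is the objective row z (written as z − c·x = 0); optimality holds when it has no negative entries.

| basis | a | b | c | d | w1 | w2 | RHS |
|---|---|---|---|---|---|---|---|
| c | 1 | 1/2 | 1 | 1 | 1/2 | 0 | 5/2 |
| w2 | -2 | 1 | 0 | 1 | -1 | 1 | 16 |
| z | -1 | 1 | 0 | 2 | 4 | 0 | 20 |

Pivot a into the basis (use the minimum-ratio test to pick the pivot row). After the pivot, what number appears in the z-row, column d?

3

Ratio test on column a — row 1: (5/2)/1 = 5/2; row 2: entry -2 ≤ 0. Minimum is 5/2 at row 1 (c leaves); pivot element 1.
Divide row 1 by 1; eliminate column a from the other rows.
z-row update in column d: 2 − (-1)·1 = 3.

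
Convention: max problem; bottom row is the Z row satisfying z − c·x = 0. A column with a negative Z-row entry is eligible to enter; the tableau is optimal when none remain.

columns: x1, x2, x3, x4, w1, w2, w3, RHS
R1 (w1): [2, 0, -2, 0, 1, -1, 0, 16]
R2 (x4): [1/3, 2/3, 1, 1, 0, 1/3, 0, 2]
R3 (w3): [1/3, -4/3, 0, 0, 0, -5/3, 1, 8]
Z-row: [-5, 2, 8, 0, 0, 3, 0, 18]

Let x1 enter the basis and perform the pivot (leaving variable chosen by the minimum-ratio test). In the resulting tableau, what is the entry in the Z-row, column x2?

Ratio test on column x1 — row 1: 16/2 = 8; row 2: 2/(1/3) = 6; row 3: 8/(1/3) = 24. Minimum is 6 at row 2 (x4 leaves); pivot element 1/3.
Divide row 2 by 1/3; eliminate column x1 from the other rows.
Z-row update in column x2: 2 − (-5)·2 = 12.

12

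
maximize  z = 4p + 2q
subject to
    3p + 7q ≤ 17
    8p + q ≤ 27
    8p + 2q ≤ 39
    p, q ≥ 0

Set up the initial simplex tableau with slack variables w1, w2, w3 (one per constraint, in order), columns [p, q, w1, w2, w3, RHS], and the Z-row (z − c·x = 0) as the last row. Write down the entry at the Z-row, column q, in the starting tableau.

The Z-row carries the negated objective coefficients: the q entry is -2.

-2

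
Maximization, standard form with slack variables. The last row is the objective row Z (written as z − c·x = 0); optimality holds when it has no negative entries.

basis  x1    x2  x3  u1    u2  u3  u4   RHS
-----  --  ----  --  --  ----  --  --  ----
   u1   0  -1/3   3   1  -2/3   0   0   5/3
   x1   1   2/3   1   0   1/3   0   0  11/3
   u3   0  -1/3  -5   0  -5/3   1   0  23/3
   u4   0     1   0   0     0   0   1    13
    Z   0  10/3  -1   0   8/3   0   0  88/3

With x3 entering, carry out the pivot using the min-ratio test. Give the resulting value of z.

Ratio test on column x3 — row 1: (5/3)/3 = 5/9; row 2: (11/3)/1 = 11/3; row 3: entry -5 ≤ 0; row 4: entry 0 ≤ 0. Minimum is 5/9 at row 1 (u1 leaves); pivot element 3.
Pivot on row 1; the Z-row RHS becomes 88/3 − (-1)·(5/9) = 269/9.

269/9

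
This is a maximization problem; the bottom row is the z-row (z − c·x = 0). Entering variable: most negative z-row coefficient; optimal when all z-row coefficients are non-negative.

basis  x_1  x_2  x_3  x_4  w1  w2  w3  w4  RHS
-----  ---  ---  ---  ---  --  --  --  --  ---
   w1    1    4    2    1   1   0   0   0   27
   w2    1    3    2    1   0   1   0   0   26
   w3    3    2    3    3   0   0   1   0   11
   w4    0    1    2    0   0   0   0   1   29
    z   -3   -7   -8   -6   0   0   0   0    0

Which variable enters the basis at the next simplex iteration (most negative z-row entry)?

x_3

Negative z-row entries: x_1: -3, x_2: -7, x_3: -8, x_4: -6.
The most negative is -8 in column x_3, so x_3 enters.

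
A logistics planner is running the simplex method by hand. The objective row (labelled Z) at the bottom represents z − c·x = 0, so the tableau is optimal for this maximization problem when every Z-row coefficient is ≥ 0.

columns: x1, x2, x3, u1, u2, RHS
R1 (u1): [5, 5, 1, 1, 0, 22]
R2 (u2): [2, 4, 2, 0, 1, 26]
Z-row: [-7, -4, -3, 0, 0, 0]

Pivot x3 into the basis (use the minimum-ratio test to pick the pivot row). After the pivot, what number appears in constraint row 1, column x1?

Ratio test on column x3 — row 1: 22/1 = 22; row 2: 26/2 = 13. Minimum is 13 at row 2 (u2 leaves); pivot element 2.
Divide row 2 by 2; eliminate column x3 from the other rows.
Row 1 update in column x1: 5 − 1·1 = 4.

4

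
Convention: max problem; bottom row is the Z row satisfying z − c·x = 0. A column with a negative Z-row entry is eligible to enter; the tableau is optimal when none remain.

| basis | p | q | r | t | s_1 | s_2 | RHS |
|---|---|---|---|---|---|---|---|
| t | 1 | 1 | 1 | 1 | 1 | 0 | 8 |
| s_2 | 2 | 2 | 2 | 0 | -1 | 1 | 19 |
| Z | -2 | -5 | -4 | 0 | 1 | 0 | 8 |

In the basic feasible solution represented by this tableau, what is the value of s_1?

s_1 is not in the basis, so in the current basic feasible solution s_1 = 0.

0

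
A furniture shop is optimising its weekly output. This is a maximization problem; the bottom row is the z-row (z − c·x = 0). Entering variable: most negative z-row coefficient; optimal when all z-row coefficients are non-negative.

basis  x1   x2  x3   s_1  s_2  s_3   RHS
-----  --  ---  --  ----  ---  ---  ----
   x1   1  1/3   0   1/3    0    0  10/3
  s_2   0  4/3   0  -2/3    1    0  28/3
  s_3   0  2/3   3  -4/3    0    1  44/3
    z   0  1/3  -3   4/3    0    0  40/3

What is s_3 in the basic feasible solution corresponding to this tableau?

s_3 is basic (row 3); its value is the RHS of that row, 44/3.

44/3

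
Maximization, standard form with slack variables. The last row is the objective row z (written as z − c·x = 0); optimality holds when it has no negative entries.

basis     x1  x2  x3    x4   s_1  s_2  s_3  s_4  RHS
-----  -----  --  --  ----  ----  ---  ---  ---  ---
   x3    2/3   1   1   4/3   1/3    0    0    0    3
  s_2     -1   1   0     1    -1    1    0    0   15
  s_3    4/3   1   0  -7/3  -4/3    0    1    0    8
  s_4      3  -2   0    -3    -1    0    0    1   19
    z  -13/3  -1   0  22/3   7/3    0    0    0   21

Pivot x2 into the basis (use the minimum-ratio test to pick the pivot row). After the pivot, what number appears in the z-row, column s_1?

8/3

Ratio test on column x2 — row 1: 3/1 = 3; row 2: 15/1 = 15; row 3: 8/1 = 8; row 4: entry -2 ≤ 0. Minimum is 3 at row 1 (x3 leaves); pivot element 1.
Divide row 1 by 1; eliminate column x2 from the other rows.
z-row update in column s_1: 7/3 − (-1)·(1/3) = 8/3.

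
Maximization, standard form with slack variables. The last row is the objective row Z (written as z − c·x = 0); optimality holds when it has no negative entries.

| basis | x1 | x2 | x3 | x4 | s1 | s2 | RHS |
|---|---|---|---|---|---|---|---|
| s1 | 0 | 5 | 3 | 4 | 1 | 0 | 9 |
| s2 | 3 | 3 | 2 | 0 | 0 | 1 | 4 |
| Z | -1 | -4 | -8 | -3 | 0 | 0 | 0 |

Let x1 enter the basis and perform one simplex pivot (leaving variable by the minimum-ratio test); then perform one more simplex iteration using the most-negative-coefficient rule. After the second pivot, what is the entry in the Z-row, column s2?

4

Ratio test on column x1 — row 1: entry 0 ≤ 0; row 2: 4/3 = 4/3. Minimum is 4/3 at row 2 (s2 leaves); pivot element 3.
Divide row 2 by 3; eliminate column x1 from the other rows.
Second iteration: most negative Z-row entry is -22/3 in column x3, so x3 enters.
Ratio test on column x3 — row 1: 9/3 = 3; row 2: (4/3)/(2/3) = 2. Minimum is 2 at row 2 (x1 leaves); pivot element 2/3.
Divide row 2 by 2/3; eliminate column x3 from the other rows.
After both pivots, the entry at the Z-row, column s2 is 4.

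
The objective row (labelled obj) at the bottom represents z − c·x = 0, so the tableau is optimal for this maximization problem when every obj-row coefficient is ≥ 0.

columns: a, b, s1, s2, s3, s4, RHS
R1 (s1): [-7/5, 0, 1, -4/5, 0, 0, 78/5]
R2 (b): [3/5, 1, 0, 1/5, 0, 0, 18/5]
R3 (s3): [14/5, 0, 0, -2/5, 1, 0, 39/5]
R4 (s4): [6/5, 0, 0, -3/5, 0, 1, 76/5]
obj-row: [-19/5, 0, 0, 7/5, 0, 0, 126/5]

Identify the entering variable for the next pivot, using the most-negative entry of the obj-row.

a

Negative obj-row entries: a: -19/5.
The most negative is -19/5 in column a, so a enters.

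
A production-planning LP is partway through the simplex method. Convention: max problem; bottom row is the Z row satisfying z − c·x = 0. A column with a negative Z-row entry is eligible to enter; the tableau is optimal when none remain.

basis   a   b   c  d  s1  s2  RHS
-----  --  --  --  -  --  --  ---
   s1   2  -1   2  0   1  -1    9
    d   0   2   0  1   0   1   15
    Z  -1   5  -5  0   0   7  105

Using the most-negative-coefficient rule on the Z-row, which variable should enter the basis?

Negative Z-row entries: a: -1, c: -5.
The most negative is -5 in column c, so c enters.

c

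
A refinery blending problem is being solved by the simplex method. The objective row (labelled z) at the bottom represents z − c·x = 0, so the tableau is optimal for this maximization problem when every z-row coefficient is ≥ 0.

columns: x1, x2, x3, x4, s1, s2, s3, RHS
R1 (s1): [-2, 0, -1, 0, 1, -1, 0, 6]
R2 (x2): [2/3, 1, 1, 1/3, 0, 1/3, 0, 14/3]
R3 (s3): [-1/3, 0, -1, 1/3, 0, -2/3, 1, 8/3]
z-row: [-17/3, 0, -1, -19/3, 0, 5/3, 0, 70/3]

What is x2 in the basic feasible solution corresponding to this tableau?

14/3

x2 is basic (row 2); its value is the RHS of that row, 14/3.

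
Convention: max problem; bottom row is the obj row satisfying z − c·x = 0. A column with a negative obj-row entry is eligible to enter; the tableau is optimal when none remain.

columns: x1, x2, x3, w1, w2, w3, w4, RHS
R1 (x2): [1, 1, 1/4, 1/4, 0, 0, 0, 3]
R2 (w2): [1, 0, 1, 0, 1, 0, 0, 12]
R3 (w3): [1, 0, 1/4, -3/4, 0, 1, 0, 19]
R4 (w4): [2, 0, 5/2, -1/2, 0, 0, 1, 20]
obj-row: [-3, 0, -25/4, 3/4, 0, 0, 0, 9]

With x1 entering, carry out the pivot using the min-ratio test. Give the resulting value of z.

18

Ratio test on column x1 — row 1: 3/1 = 3; row 2: 12/1 = 12; row 3: 19/1 = 19; row 4: 20/2 = 10. Minimum is 3 at row 1 (x2 leaves); pivot element 1.
Pivot on row 1; the obj-row RHS becomes 9 − (-3)·3 = 18.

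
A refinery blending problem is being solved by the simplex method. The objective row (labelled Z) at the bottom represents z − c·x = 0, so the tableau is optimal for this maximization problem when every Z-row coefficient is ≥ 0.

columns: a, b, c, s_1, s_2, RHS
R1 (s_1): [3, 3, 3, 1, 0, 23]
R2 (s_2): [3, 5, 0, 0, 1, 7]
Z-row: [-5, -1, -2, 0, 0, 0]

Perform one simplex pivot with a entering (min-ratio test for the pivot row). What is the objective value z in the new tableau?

Ratio test on column a — row 1: 23/3 = 23/3; row 2: 7/3 = 7/3. Minimum is 7/3 at row 2 (s_2 leaves); pivot element 3.
Pivot on row 2; the Z-row RHS becomes 0 − (-5)·(7/3) = 35/3.

35/3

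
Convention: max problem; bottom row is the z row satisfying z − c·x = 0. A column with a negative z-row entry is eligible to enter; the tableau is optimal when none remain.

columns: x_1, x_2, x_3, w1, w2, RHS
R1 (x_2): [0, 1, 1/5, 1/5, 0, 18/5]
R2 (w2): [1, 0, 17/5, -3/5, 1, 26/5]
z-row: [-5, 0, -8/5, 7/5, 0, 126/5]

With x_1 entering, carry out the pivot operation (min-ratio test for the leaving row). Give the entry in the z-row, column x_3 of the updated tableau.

Ratio test on column x_1 — row 1: entry 0 ≤ 0; row 2: (26/5)/1 = 26/5. Minimum is 26/5 at row 2 (w2 leaves); pivot element 1.
Divide row 2 by 1; eliminate column x_1 from the other rows.
z-row update in column x_3: -8/5 − (-5)·(17/5) = 77/5.

77/5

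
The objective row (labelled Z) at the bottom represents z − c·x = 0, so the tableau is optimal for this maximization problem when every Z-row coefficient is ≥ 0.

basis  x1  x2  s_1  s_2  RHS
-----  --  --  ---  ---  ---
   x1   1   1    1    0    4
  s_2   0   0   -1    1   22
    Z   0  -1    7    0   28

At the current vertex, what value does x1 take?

x1 is basic (row 1); its value is the RHS of that row, 4.

4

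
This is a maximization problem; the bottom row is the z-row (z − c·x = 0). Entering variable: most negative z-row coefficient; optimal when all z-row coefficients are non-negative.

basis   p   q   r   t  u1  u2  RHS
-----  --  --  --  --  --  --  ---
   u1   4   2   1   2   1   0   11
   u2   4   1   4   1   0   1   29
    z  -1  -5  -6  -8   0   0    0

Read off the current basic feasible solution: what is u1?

11

u1 is basic (row 1); its value is the RHS of that row, 11.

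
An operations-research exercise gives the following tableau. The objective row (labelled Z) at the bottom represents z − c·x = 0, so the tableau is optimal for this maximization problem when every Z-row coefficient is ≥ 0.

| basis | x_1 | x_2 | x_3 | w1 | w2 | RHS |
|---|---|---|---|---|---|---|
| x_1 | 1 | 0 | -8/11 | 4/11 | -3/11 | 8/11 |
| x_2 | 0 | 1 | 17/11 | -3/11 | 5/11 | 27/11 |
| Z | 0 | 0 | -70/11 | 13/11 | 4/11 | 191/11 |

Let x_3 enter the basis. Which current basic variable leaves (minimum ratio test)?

Column x_3 entries and ratios — x_1: -8/11 ≤ 0, skip; x_2: (27/11)/(17/11) = 27/17.
Smallest ratio is 27/17 in the row of x_2, so x_2 leaves.

x_2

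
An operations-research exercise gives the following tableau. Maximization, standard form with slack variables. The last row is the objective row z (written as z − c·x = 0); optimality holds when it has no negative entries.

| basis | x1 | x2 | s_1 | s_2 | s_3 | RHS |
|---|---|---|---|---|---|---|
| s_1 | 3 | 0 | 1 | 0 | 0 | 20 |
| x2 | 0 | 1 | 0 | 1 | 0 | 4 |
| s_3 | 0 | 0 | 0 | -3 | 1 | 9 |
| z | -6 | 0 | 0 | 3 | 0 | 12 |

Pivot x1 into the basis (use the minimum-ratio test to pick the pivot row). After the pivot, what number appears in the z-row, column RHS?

52

Ratio test on column x1 — row 1: 20/3 = 20/3; row 2: entry 0 ≤ 0; row 3: entry 0 ≤ 0. Minimum is 20/3 at row 1 (s_1 leaves); pivot element 3.
Divide row 1 by 3; eliminate column x1 from the other rows.
z-row update in column RHS: 12 − (-6)·(20/3) = 52.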